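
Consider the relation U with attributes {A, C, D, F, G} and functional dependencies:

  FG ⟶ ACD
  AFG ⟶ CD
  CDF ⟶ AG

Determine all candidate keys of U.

{F, G}; {C, D, F}

Attribute F never appears on the right-hand side of any dependency, so F must belong to every candidate key.
{F}⁺ = {F}, which is not all of the schema, so we must add further attributes.
{F, G}⁺: FG→ACD adds A, C, D → {A, C, D, F, G}. Minimal: {G}⁺ = {G}; {F}⁺ = {F} — none reach the full schema.
{C, D, F}⁺: CDF→AG adds A, G → {A, C, D, F, G}. Minimal: {D, F}⁺ = {D, F}; {C, F}⁺ = {C, F}; {C, D}⁺ = {C, D} — none reach the full schema.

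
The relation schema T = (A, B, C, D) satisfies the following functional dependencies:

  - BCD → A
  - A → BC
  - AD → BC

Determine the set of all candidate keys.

(A, D), (B, C, D)

Attribute D never appears on the right-hand side of any dependency, so D must belong to every candidate key.
{D}⁺ = {D}, which is not all of the schema, so we must add further attributes.
{A, D}⁺: A→BC adds B, C → {A, B, C, D}.
{B, C, D}⁺: BCD→A adds A → {A, B, C, D}.
Any other superkey contains one of these as a subset, so there are no further candidate keys.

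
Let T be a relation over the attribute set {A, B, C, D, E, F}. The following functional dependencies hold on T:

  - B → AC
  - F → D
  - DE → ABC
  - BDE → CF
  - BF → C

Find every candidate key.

Attribute E never appears on the right-hand side of any dependency, so E must belong to every candidate key.
{E}⁺ = {E}, which is not all of the schema, so we must add further attributes.
{D, E}⁺: DE→ABC adds A, B, C; BDE→CF adds F → {A, B, C, D, E, F}. Minimal: {E}⁺ = {E}; {D}⁺ = {D} — none reach the full schema.
{E, F}⁺: F→D adds D; DE→ABC adds A, B, C → {A, B, C, D, E, F}. Minimal: {F}⁺ = {D, F}; {E}⁺ = {E} — none reach the full schema.

(D, E), (E, F)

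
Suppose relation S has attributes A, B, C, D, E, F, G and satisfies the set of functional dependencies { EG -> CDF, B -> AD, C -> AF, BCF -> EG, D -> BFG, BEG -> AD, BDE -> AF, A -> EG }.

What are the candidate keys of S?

A, B, C, D, EG

{A}⁺: A→EG adds E, G; EG→CDF adds C, D, F; D→BFG adds B → {A, B, C, D, E, F, G}.
{B}⁺: B→AD adds A, D; D→BFG adds F, G; A→EG adds E; EG→CDF adds C → {A, B, C, D, E, F, G}.
{C}⁺: C→AF adds A, F; A→EG adds E, G; EG→CDF adds D; D→BFG adds B → {A, B, C, D, E, F, G}.
{D}⁺: D→BFG adds B, F, G; B→AD adds A; A→EG adds E; EG→CDF adds C → {A, B, C, D, E, F, G}.
{E, G}⁺: EG→CDF adds C, D, F; C→AF adds A; D→BFG adds B → {A, B, C, D, E, F, G}. Minimal: {G}⁺ = {G}; {E}⁺ = {E} — none reach the full schema.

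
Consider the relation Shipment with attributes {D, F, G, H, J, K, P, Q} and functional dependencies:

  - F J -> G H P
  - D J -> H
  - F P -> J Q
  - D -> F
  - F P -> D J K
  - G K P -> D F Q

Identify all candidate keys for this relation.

{D, J}, {D, P}, {F, J}, {F, P}, {G, K, P}

{D, J}⁺: DJ→H adds H; D→F adds F; FJ→GHP adds G, P; FP→JQ adds Q; FP→DJK adds K → {D, F, G, H, J, K, P, Q}. Minimal: {J}⁺ = {J}; {D}⁺ = {D, F} — none reach the full schema.
{D, P}⁺: D→F adds F; FP→DJK adds J, K; FJ→GHP adds G, H; FP→JQ adds Q → {D, F, G, H, J, K, P, Q}. Minimal: {P}⁺ = {P}; {D}⁺ = {D, F} — none reach the full schema.
{F, J}⁺: FJ→GHP adds G, H, P; FP→JQ adds Q; FP→DJK adds D, K → {D, F, G, H, J, K, P, Q}. Minimal: {J}⁺ = {J}; {F}⁺ = {F} — none reach the full schema.
{F, P}⁺: FP→JQ adds J, Q; FP→DJK adds D, K; FJ→GHP adds G, H → {D, F, G, H, J, K, P, Q}. Minimal: {P}⁺ = {P}; {F}⁺ = {F} — none reach the full schema.
{G, K, P}⁺: GKP→DFQ adds D, F, Q; FP→JQ adds J; FJ→GHP adds H → {D, F, G, H, J, K, P, Q}. Minimal: {K, P}⁺ = {K, P}; {G, P}⁺ = {G, P}; {G, K}⁺ = {G, K} — none reach the full schema.
Any other superkey contains one of these as a subset, so there are no further candidate keys.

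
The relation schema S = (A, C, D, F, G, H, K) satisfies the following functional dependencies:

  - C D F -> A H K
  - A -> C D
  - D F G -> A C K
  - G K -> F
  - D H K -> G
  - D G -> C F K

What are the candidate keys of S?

AF; AG; DG; AHK; CDF; DHK

{A, F}⁺: A→CD adds C, D; CDF→AHK adds H, K; DHK→G adds G → {A, C, D, F, G, H, K}. Minimal: {F}⁺ = {F}; {A}⁺ = {A, C, D} — none reach the full schema.
{A, G}⁺: A→CD adds C, D; DG→CFK adds F, K; CDF→AHK adds H → {A, C, D, F, G, H, K}. Minimal: {G}⁺ = {G}; {A}⁺ = {A, C, D} — none reach the full schema.
{D, G}⁺: DG→CFK adds C, F, K; CDF→AHK adds A, H → {A, C, D, F, G, H, K}. Minimal: {G}⁺ = {G}; {D}⁺ = {D} — none reach the full schema.
{A, H, K}⁺: A→CD adds C, D; DHK→G adds G; DG→CFK adds F → {A, C, D, F, G, H, K}. Minimal: {H, K}⁺ = {H, K}; {A, K}⁺ = {A, C, D, K}; {A, H}⁺ = {A, C, D, H} — none reach the full schema.
{C, D, F}⁺: CDF→AHK adds A, H, K; DHK→G adds G → {A, C, D, F, G, H, K}. Minimal: {D, F}⁺ = {D, F}; {C, F}⁺ = {C, F}; {C, D}⁺ = {C, D} — none reach the full schema.
{D, H, K}⁺: DHK→G adds G; DG→CFK adds C, F; CDF→AHK adds A → {A, C, D, F, G, H, K}. Minimal: {H, K}⁺ = {H, K}; {D, K}⁺ = {D, K}; {D, H}⁺ = {D, H} — none reach the full schema.
Any other superkey contains one of these as a subset, so there are no further candidate keys.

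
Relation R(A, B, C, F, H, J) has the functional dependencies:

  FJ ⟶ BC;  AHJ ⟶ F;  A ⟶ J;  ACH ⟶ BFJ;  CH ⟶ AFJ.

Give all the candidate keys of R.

{A, H}, {C, H}, {F, H, J}

{A, H}⁺: A→J adds J; AHJ→F adds F; FJ→BC adds B, C → {A, B, C, F, H, J}. Minimal: {H}⁺ = {H}; {A}⁺ = {A, J} — none reach the full schema.
{C, H}⁺: CH→AFJ adds A, F, J; FJ→BC adds B → {A, B, C, F, H, J}. Minimal: {H}⁺ = {H}; {C}⁺ = {C} — none reach the full schema.
{F, H, J}⁺: FJ→BC adds B, C; CH→AFJ adds A → {A, B, C, F, H, J}. Minimal: {H, J}⁺ = {H, J}; {F, J}⁺ = {B, C, F, J}; {F, H}⁺ = {F, H} — none reach the full schema.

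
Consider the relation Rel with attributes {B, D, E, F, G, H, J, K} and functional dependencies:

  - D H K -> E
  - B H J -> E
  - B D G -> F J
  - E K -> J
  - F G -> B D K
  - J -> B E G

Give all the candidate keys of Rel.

Attribute H never appears on the right-hand side of any dependency, so H must belong to every candidate key.
{H}⁺ = {H}, which is not all of the schema, so we must add further attributes.
{D, H, J}⁺: J→BEG adds B, E, G; BDG→FJ adds F; FG→BDK adds K → {B, D, E, F, G, H, J, K}. Minimal: {H, J}⁺ = {B, E, G, H, J}; {D, J}⁺ = {B, D, E, F, G, J, K}; {D, H}⁺ = {D, H} — none reach the full schema.
{D, H, K}⁺: DHK→E adds E; EK→J adds J; J→BEG adds B, G; BDG→FJ adds F → {B, D, E, F, G, H, J, K}. Minimal: {H, K}⁺ = {H, K}; {D, K}⁺ = {D, K}; {D, H}⁺ = {D, H} — none reach the full schema.
{F, G, H}⁺: FG→BDK adds B, D, K; DHK→E adds E; BDG→FJ adds J → {B, D, E, F, G, H, J, K}. Minimal: {G, H}⁺ = {G, H}; {F, H}⁺ = {F, H}; {F, G}⁺ = {B, D, E, F, G, J, K} — none reach the full schema.
{F, H, J}⁺: J→BEG adds B, E, G; FG→BDK adds D, K → {B, D, E, F, G, H, J, K}. Minimal: {H, J}⁺ = {B, E, G, H, J}; {F, J}⁺ = {B, D, E, F, G, J, K}; {F, H}⁺ = {F, H} — none reach the full schema.
{B, D, G, H}⁺: BDG→FJ adds F, J; FG→BDK adds K; J→BEG adds E → {B, D, E, F, G, H, J, K}. Minimal: {D, G, H}⁺ = {D, G, H}; {B, G, H}⁺ = {B, G, H}; {B, D, H}⁺ = {B, D, H}; … — none reach the full schema.
{E, F, H, K}⁺: EK→J adds J; J→BEG adds B, G; FG→BDK adds D → {B, D, E, F, G, H, J, K}. Minimal: {F, H, K}⁺ = {F, H, K}; {E, H, K}⁺ = {B, E, G, H, J, K}; {E, F, K}⁺ = {B, D, E, F, G, J, K}; … — none reach the full schema.

DHJ, DHK, FGH, FHJ, BDGH, EFHK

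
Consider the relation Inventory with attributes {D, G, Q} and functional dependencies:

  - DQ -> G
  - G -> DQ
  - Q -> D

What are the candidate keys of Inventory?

{G}⁺: G→DQ adds D, Q → {D, G, Q}.
{Q}⁺: Q→D adds D; DQ→G adds G → {D, G, Q}.

(G); (Q)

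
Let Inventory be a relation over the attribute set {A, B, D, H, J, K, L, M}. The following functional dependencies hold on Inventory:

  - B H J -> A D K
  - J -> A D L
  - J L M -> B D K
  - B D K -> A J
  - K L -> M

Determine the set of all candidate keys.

Attribute H never appears on the right-hand side of any dependency, so H must belong to every candidate key.
{H}⁺ = {H}, which is not all of the schema, so we must add further attributes.
{B, H, J}⁺: BHJ→ADK adds A, D, K; J→ADL adds L; KL→M adds M → {A, B, D, H, J, K, L, M}. Minimal: {H, J}⁺ = {A, D, H, J, L}; {B, J}⁺ = {A, B, D, J, L}; {B, H}⁺ = {B, H} — none reach the full schema.
{H, J, K}⁺: J→ADL adds A, D, L; KL→M adds M; JLM→BDK adds B → {A, B, D, H, J, K, L, M}. Minimal: {J, K}⁺ = {A, B, D, J, K, L, M}; {H, K}⁺ = {H, K}; {H, J}⁺ = {A, D, H, J, L} — none reach the full schema.
{H, J, M}⁺: J→ADL adds A, D, L; JLM→BDK adds B, K → {A, B, D, H, J, K, L, M}. Minimal: {J, M}⁺ = {A, B, D, J, K, L, M}; {H, M}⁺ = {H, M}; {H, J}⁺ = {A, D, H, J, L} — none reach the full schema.
{B, D, H, K}⁺: BDK→AJ adds A, J; J→ADL adds L; KL→M adds M → {A, B, D, H, J, K, L, M}. Minimal: {D, H, K}⁺ = {D, H, K}; {B, H, K}⁺ = {B, H, K}; {B, D, K}⁺ = {A, B, D, J, K, L, M}; … — none reach the full schema.

(B, H, J); (H, J, K); (H, J, M); (B, D, H, K)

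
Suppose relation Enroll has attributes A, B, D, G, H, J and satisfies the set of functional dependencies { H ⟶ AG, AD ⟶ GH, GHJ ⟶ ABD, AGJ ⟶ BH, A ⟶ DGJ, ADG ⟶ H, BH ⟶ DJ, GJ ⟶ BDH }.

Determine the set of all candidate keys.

{A}⁺: A→DGJ adds D, G, J; ADG→H adds H; GJ→BDH adds B → {A, B, D, G, H, J}.
{H}⁺: H→AG adds A, G; A→DGJ adds D, J; GJ→BDH adds B → {A, B, D, G, H, J}.
{G, J}⁺: GJ→BDH adds B, D, H; H→AG adds A → {A, B, D, G, H, J}.

A; H; GJ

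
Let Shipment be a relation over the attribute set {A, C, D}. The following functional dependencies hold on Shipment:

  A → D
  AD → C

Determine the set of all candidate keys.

Attribute A never appears on the right-hand side of any dependency, so A must belong to every candidate key.
{A}⁺ = {A, C, D}, which is all of the schema, so {A} is the only candidate key.

(A)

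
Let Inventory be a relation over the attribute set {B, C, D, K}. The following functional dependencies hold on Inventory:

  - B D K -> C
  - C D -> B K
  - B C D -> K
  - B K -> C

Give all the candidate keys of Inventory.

Attribute D never appears on the right-hand side of any dependency, so D must belong to every candidate key.
{D}⁺ = {D}, which is not all of the schema, so we must add further attributes.
{C, D}⁺: CD→BK adds B, K → {B, C, D, K}. Minimal: {D}⁺ = {D}; {C}⁺ = {C} — none reach the full schema.
{B, D, K}⁺: BDK→C adds C → {B, C, D, K}. Minimal: {D, K}⁺ = {D, K}; {B, K}⁺ = {B, C, K}; {B, D}⁺ = {B, D} — none reach the full schema.
Any other superkey contains one of these as a subset, so there are no further candidate keys.

CD; BDK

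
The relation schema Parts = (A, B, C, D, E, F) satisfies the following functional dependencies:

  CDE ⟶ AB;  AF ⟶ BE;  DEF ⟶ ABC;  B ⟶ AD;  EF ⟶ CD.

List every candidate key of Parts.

Attribute F never appears on the right-hand side of any dependency, so F must belong to every candidate key.
{F}⁺ = {F}, which is not all of the schema, so we must add further attributes.
{A, F}⁺: AF→BE adds B, E; B→AD adds D; EF→CD adds C → {A, B, C, D, E, F}. Minimal: {F}⁺ = {F}; {A}⁺ = {A} — none reach the full schema.
{B, F}⁺: B→AD adds A, D; AF→BE adds E; DEF→ABC adds C → {A, B, C, D, E, F}. Minimal: {F}⁺ = {F}; {B}⁺ = {A, B, D} — none reach the full schema.
{E, F}⁺: EF→CD adds C, D; CDE→AB adds A, B → {A, B, C, D, E, F}. Minimal: {F}⁺ = {F}; {E}⁺ = {E} — none reach the full schema.

(A, F); (B, F); (E, F)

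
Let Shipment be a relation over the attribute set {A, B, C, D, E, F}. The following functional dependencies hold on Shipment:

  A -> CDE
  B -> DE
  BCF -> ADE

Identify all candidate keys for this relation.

{A, B, F}; {B, C, F}

Attributes B, F never appear on any right-hand side, so every candidate key must contain {B, F}.
{B, F}⁺ = {B, D, E, F}, which is not all of the schema, so we must add further attributes.
{A, B, F}⁺: A→CDE adds C, D, E → {A, B, C, D, E, F}.
{B, C, F}⁺: B→DE adds D, E; BCF→ADE adds A → {A, B, C, D, E, F}.
Any other superkey contains one of these as a subset, so there are no further candidate keys.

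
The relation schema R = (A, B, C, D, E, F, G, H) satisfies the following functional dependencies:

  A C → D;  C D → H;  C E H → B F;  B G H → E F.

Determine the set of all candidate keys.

Attributes A, C, G never appear on any right-hand side, so every candidate key must contain {A, C, G}.
{A, C, G}⁺ = {A, C, D, G, H}, which is not all of the schema, so we must add further attributes.
{A, B, C, G}⁺: AC→D adds D; CD→H adds H; BGH→EF adds E, F → {A, B, C, D, E, F, G, H}. Minimal: {B, C, G}⁺ = {B, C, G}; {A, C, G}⁺ = {A, C, D, G, H}; {A, B, G}⁺ = {A, B, G}; … — none reach the full schema.
{A, C, E, G}⁺: AC→D adds D; CD→H adds H; CEH→BF adds B, F → {A, B, C, D, E, F, G, H}. Minimal: {C, E, G}⁺ = {C, E, G}; {A, E, G}⁺ = {A, E, G}; {A, C, G}⁺ = {A, C, D, G, H}; … — none reach the full schema.

(A, B, C, G), (A, C, E, G)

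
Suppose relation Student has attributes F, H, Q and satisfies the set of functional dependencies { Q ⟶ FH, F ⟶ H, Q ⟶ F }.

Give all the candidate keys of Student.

Attribute Q never appears on the right-hand side of any dependency, so Q must belong to every candidate key.
{Q}⁺ = {F, H, Q}, which is all of the schema, so {Q} is the only candidate key.

{Q}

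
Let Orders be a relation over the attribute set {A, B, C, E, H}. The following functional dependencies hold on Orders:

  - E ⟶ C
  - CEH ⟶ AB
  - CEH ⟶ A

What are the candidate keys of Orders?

{E, H}⁺: E→C adds C; CEH→AB adds A, B → {A, B, C, E, H}. Minimal: {H}⁺ = {H}; {E}⁺ = {C, E} — none reach the full schema.

EH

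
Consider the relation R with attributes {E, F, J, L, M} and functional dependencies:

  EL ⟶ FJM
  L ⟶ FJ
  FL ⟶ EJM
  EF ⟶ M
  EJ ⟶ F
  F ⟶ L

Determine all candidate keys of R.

{F}⁺: F→L adds L; L→FJ adds J; FL→EJM adds E, M → {E, F, J, L, M}.
{L}⁺: L→FJ adds F, J; FL→EJM adds E, M → {E, F, J, L, M}.
{E, J}⁺: EJ→F adds F; F→L adds L; EL→FJM adds M → {E, F, J, L, M}.
Any other superkey contains one of these as a subset, so there are no further candidate keys.

{F}, {L}, {E, J}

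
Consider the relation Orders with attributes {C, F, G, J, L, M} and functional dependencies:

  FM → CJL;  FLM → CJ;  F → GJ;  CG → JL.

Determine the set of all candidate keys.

Attributes F, M never appear on any right-hand side, so every candidate key must contain {F, M}.
{F, M}⁺ = {C, F, G, J, L, M}, which is all of the schema, so {F, M} is the only candidate key.

FM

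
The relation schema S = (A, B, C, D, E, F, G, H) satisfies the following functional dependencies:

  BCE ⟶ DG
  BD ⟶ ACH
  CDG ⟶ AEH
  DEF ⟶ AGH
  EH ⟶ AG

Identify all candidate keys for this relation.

Attributes B, F never appear on any right-hand side, so every candidate key must contain {B, F}.
{B, F}⁺ = {B, F}, which is not all of the schema, so we must add further attributes.
{B, C, E, F}⁺: BCE→DG adds D, G; BD→ACH adds A, H → {A, B, C, D, E, F, G, H}.
{B, D, E, F}⁺: BD→ACH adds A, C, H; DEF→AGH adds G → {A, B, C, D, E, F, G, H}.
{B, D, F, G}⁺: BD→ACH adds A, C, H; CDG→AEH adds E → {A, B, C, D, E, F, G, H}.
Any other superkey contains one of these as a subset, so there are no further candidate keys.

{B, C, E, F}, {B, D, E, F}, {B, D, F, G}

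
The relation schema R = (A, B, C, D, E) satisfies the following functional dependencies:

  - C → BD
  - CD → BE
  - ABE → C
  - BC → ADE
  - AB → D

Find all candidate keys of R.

{C}⁺: C→BD adds B, D; CD→BE adds E; BC→ADE adds A → {A, B, C, D, E}.
{A, B, E}⁺: ABE→C adds C; BC→ADE adds D → {A, B, C, D, E}. Minimal: {B, E}⁺ = {B, E}; {A, E}⁺ = {A, E}; {A, B}⁺ = {A, B, D} — none reach the full schema.
Any other superkey contains one of these as a subset, so there are no further candidate keys.

{C}, {A, B, E}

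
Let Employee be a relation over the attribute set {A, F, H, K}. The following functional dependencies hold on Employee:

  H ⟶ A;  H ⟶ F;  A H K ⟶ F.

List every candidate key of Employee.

{H, K}

Attributes H, K never appear on any right-hand side, so every candidate key must contain {H, K}.
{H, K}⁺ = {A, F, H, K}, which is all of the schema, so {H, K} is the only candidate key.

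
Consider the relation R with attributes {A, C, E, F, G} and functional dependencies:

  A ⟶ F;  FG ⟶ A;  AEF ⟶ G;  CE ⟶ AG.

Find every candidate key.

Attributes C, E never appear on any right-hand side, so every candidate key must contain {C, E}.
{C, E}⁺ = {A, C, E, F, G}, which is all of the schema, so {C, E} is the only candidate key.

(C, E)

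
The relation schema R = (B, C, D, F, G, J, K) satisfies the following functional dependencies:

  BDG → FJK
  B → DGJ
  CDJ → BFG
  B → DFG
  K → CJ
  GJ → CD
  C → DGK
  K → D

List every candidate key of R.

{B}⁺: B→DGJ adds D, G, J; B→DFG adds F; GJ→CD adds C; C→DGK adds K → {B, C, D, F, G, J, K}.
{C}⁺: C→DGK adds D, G, K; K→CJ adds J; CDJ→BFG adds B, F → {B, C, D, F, G, J, K}.
{K}⁺: K→CJ adds C, J; C→DGK adds D, G; CDJ→BFG adds B, F → {B, C, D, F, G, J, K}.
{G, J}⁺: GJ→CD adds C, D; C→DGK adds K; CDJ→BFG adds B, F → {B, C, D, F, G, J, K}. Minimal: {J}⁺ = {J}; {G}⁺ = {G} — none reach the full schema.

(B); (C); (K); (G, J)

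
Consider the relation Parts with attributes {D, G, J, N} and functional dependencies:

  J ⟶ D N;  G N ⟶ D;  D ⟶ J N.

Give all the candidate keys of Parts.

Attribute G never appears on the right-hand side of any dependency, so G must belong to every candidate key.
{G}⁺ = {G}, which is not all of the schema, so we must add further attributes.
{D, G}⁺: D→JN adds J, N → {D, G, J, N}. Minimal: {G}⁺ = {G}; {D}⁺ = {D, J, N} — none reach the full schema.
{G, J}⁺: J→DN adds D, N → {D, G, J, N}. Minimal: {J}⁺ = {D, J, N}; {G}⁺ = {G} — none reach the full schema.
{G, N}⁺: GN→D adds D; D→JN adds J → {D, G, J, N}. Minimal: {N}⁺ = {N}; {G}⁺ = {G} — none reach the full schema.

DG, GJ, GN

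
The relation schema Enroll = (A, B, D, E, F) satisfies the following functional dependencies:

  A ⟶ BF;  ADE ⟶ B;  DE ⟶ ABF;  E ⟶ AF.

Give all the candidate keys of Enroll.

{D, E}

Attributes D, E never appear on any right-hand side, so every candidate key must contain {D, E}.
{D, E}⁺ = {A, B, D, E, F}, which is all of the schema, so {D, E} is the only candidate key.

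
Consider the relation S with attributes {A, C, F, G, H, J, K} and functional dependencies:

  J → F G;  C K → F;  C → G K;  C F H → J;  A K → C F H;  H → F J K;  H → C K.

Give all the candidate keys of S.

{A, C}, {A, H}, {A, K}

Attribute A never appears on the right-hand side of any dependency, so A must belong to every candidate key.
{A}⁺ = {A}, which is not all of the schema, so we must add further attributes.
{A, C}⁺: C→GK adds G, K; AK→CFH adds F, H; H→FJK adds J → {A, C, F, G, H, J, K}. Minimal: {C}⁺ = {C, F, G, K}; {A}⁺ = {A} — none reach the full schema.
{A, H}⁺: H→FJK adds F, J, K; H→CK adds C; J→FG adds G → {A, C, F, G, H, J, K}. Minimal: {H}⁺ = {C, F, G, H, J, K}; {A}⁺ = {A} — none reach the full schema.
{A, K}⁺: AK→CFH adds C, F, H; H→FJK adds J; J→FG adds G → {A, C, F, G, H, J, K}. Minimal: {K}⁺ = {K}; {A}⁺ = {A} — none reach the full schema.
Any other superkey contains one of these as a subset, so there are no further candidate keys.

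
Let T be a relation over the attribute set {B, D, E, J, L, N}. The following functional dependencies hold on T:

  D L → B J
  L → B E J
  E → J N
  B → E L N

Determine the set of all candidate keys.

{B, D}, {D, L}

Attribute D never appears on the right-hand side of any dependency, so D must belong to every candidate key.
{D}⁺ = {D}, which is not all of the schema, so we must add further attributes.
{B, D}⁺: B→ELN adds E, L, N; DL→BJ adds J → {B, D, E, J, L, N}. Minimal: {D}⁺ = {D}; {B}⁺ = {B, E, J, L, N} — none reach the full schema.
{D, L}⁺: DL→BJ adds B, J; L→BEJ adds E; E→JN adds N → {B, D, E, J, L, N}. Minimal: {L}⁺ = {B, E, J, L, N}; {D}⁺ = {D} — none reach the full schema.
Any other superkey contains one of these as a subset, so there are no further candidate keys.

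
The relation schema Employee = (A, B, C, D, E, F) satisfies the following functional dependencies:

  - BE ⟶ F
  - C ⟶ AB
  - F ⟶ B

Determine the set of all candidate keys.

{C, D, E}

Attributes C, D, E never appear on any right-hand side, so every candidate key must contain {C, D, E}.
{C, D, E}⁺ = {A, B, C, D, E, F}, which is all of the schema, so {C, D, E} is the only candidate key.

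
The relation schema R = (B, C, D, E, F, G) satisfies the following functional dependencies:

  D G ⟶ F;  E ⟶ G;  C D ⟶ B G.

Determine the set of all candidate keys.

Attributes C, D, E never appear on any right-hand side, so every candidate key must contain {C, D, E}.
{C, D, E}⁺ = {B, C, D, E, F, G}, which is all of the schema, so {C, D, E} is the only candidate key.

(C, D, E)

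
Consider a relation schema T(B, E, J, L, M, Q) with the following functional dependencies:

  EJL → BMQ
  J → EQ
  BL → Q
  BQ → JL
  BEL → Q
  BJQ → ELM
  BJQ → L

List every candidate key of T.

{B, J}⁺: J→EQ adds E, Q; BQ→JL adds L; BJQ→ELM adds M → {B, E, J, L, M, Q}. Minimal: {J}⁺ = {E, J, Q}; {B}⁺ = {B} — none reach the full schema.
{B, L}⁺: BL→Q adds Q; BQ→JL adds J; BJQ→ELM adds E, M → {B, E, J, L, M, Q}. Minimal: {L}⁺ = {L}; {B}⁺ = {B} — none reach the full schema.
{B, Q}⁺: BQ→JL adds J, L; BJQ→ELM adds E, M → {B, E, J, L, M, Q}. Minimal: {Q}⁺ = {Q}; {B}⁺ = {B} — none reach the full schema.
{J, L}⁺: J→EQ adds E, Q; EJL→BMQ adds B, M → {B, E, J, L, M, Q}. Minimal: {L}⁺ = {L}; {J}⁺ = {E, J, Q} — none reach the full schema.

BJ, BL, BQ, JL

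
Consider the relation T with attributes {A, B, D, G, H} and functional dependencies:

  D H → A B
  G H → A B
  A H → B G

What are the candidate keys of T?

Attributes D, H never appear on any right-hand side, so every candidate key must contain {D, H}.
{D, H}⁺ = {A, B, D, G, H}, which is all of the schema, so {D, H} is the only candidate key.

DH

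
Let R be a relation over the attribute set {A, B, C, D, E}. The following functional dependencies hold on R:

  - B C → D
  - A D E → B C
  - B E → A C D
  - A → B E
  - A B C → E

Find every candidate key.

{A}, {B, E}

{A}⁺: A→BE adds B, E; BE→ACD adds C, D → {A, B, C, D, E}.
{B, E}⁺: BE→ACD adds A, C, D → {A, B, C, D, E}. Minimal: {E}⁺ = {E}; {B}⁺ = {B} — none reach the full schema.
Any other superkey contains one of these as a subset, so there are no further candidate keys.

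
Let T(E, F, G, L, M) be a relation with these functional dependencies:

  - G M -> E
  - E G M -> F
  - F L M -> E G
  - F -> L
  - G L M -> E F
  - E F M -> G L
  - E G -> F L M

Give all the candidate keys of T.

{E, G}⁺: EG→FLM adds F, L, M → {E, F, G, L, M}. Minimal: {G}⁺ = {G}; {E}⁺ = {E} — none reach the full schema.
{F, M}⁺: F→L adds L; FLM→EG adds E, G → {E, F, G, L, M}. Minimal: {M}⁺ = {M}; {F}⁺ = {F, L} — none reach the full schema.
{G, M}⁺: GM→E adds E; EGM→F adds F; F→L adds L → {E, F, G, L, M}. Minimal: {M}⁺ = {M}; {G}⁺ = {G} — none reach the full schema.
Any other superkey contains one of these as a subset, so there are no further candidate keys.

(E, G); (F, M); (G, M)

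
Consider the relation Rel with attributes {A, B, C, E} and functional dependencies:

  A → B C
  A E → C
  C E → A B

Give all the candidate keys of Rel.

(A, E); (C, E)

Attribute E never appears on the right-hand side of any dependency, so E must belong to every candidate key.
{E}⁺ = {E}, which is not all of the schema, so we must add further attributes.
{A, E}⁺: A→BC adds B, C → {A, B, C, E}.
{C, E}⁺: CE→AB adds A, B → {A, B, C, E}.
Any other superkey contains one of these as a subset, so there are no further candidate keys.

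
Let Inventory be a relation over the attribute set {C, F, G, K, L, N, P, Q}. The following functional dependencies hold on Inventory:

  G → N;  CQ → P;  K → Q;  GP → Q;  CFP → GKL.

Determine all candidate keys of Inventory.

CFK, CFP, CFQ

Attributes C, F never appear on any right-hand side, so every candidate key must contain {C, F}.
{C, F}⁺ = {C, F}, which is not all of the schema, so we must add further attributes.
{C, F, K}⁺: K→Q adds Q; CQ→P adds P; CFP→GKL adds G, L; G→N adds N → {C, F, G, K, L, N, P, Q}. Minimal: {F, K}⁺ = {F, K, Q}; {C, K}⁺ = {C, K, P, Q}; {C, F}⁺ = {C, F} — none reach the full schema.
{C, F, P}⁺: CFP→GKL adds G, K, L; G→N adds N; K→Q adds Q → {C, F, G, K, L, N, P, Q}. Minimal: {F, P}⁺ = {F, P}; {C, P}⁺ = {C, P}; {C, F}⁺ = {C, F} — none reach the full schema.
{C, F, Q}⁺: CQ→P adds P; CFP→GKL adds G, K, L; G→N adds N → {C, F, G, K, L, N, P, Q}. Minimal: {F, Q}⁺ = {F, Q}; {C, Q}⁺ = {C, P, Q}; {C, F}⁺ = {C, F} — none reach the full schema.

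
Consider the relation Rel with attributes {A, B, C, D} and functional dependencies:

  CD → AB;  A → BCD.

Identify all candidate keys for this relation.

{A}⁺: A→BCD adds B, C, D → {A, B, C, D}.
{C, D}⁺: CD→AB adds A, B → {A, B, C, D}. Minimal: {D}⁺ = {D}; {C}⁺ = {C} — none reach the full schema.

(A), (C, D)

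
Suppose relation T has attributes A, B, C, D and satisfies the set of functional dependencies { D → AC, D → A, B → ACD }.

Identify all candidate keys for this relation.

Attribute B never appears on the right-hand side of any dependency, so B must belong to every candidate key.
{B}⁺ = {A, B, C, D}, which is all of the schema, so {B} is the only candidate key.

B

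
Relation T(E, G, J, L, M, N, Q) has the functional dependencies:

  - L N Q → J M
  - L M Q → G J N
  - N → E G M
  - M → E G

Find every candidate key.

(L, M, Q), (L, N, Q)

{L, M, Q}⁺: LMQ→GJN adds G, J, N; N→EGM adds E → {E, G, J, L, M, N, Q}. Minimal: {M, Q}⁺ = {E, G, M, Q}; {L, Q}⁺ = {L, Q}; {L, M}⁺ = {E, G, L, M} — none reach the full schema.
{L, N, Q}⁺: LNQ→JM adds J, M; LMQ→GJN adds G; N→EGM adds E → {E, G, J, L, M, N, Q}. Minimal: {N, Q}⁺ = {E, G, M, N, Q}; {L, Q}⁺ = {L, Q}; {L, N}⁺ = {E, G, L, M, N} — none reach the full schema.
Any other superkey contains one of these as a subset, so there are no further candidate keys.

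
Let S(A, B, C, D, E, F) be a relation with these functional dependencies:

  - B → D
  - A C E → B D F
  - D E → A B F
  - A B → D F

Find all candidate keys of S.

{A, C, E}, {B, C, E}, {C, D, E}

Attributes C, E never appear on any right-hand side, so every candidate key must contain {C, E}.
{C, E}⁺ = {C, E}, which is not all of the schema, so we must add further attributes.
{A, C, E}⁺: ACE→BDF adds B, D, F → {A, B, C, D, E, F}. Minimal: {C, E}⁺ = {C, E}; {A, E}⁺ = {A, E}; {A, C}⁺ = {A, C} — none reach the full schema.
{B, C, E}⁺: B→D adds D; DE→ABF adds A, F → {A, B, C, D, E, F}. Minimal: {C, E}⁺ = {C, E}; {B, E}⁺ = {A, B, D, E, F}; {B, C}⁺ = {B, C, D} — none reach the full schema.
{C, D, E}⁺: DE→ABF adds A, B, F → {A, B, C, D, E, F}. Minimal: {D, E}⁺ = {A, B, D, E, F}; {C, E}⁺ = {C, E}; {C, D}⁺ = {C, D} — none reach the full schema.
Any other superkey contains one of these as a subset, so there are no further candidate keys.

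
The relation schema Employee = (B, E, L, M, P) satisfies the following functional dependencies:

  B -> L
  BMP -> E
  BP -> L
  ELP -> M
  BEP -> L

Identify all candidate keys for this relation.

{B, E, P}⁺: B→L adds L; ELP→M adds M → {B, E, L, M, P}. Minimal: {E, P}⁺ = {E, P}; {B, P}⁺ = {B, L, P}; {B, E}⁺ = {B, E, L} — none reach the full schema.
{B, M, P}⁺: B→L adds L; BMP→E adds E → {B, E, L, M, P}. Minimal: {M, P}⁺ = {M, P}; {B, P}⁺ = {B, L, P}; {B, M}⁺ = {B, L, M} — none reach the full schema.
Any other superkey contains one of these as a subset, so there are no further candidate keys.

{B, E, P}; {B, M, P}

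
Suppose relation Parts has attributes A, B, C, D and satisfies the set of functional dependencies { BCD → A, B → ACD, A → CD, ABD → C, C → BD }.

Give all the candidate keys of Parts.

{A}⁺: A→CD adds C, D; C→BD adds B → {A, B, C, D}.
{B}⁺: B→ACD adds A, C, D → {A, B, C, D}.
{C}⁺: C→BD adds B, D; BCD→A adds A → {A, B, C, D}.
Any other superkey contains one of these as a subset, so there are no further candidate keys.

{A}; {B}; {C}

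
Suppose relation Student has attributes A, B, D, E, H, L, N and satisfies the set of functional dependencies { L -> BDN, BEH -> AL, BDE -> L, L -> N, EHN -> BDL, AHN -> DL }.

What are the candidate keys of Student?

BEH, EHL, EHN

Attributes E, H never appear on any right-hand side, so every candidate key must contain {E, H}.
{E, H}⁺ = {E, H}, which is not all of the schema, so we must add further attributes.
{B, E, H}⁺: BEH→AL adds A, L; L→N adds N; EHN→BDL adds D → {A, B, D, E, H, L, N}. Minimal: {E, H}⁺ = {E, H}; {B, H}⁺ = {B, H}; {B, E}⁺ = {B, E} — none reach the full schema.
{E, H, L}⁺: L→BDN adds B, D, N; BEH→AL adds A → {A, B, D, E, H, L, N}. Minimal: {H, L}⁺ = {B, D, H, L, N}; {E, L}⁺ = {B, D, E, L, N}; {E, H}⁺ = {E, H} — none reach the full schema.
{E, H, N}⁺: EHN→BDL adds B, D, L; BEH→AL adds A → {A, B, D, E, H, L, N}. Minimal: {H, N}⁺ = {H, N}; {E, N}⁺ = {E, N}; {E, H}⁺ = {E, H} — none reach the full schema.
Any other superkey contains one of these as a subset, so there are no further candidate keys.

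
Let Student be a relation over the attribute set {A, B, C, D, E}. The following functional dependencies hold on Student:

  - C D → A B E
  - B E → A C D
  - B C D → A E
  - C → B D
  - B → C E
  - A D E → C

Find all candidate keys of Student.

{B}, {C}, {A, D, E}

{B}⁺: B→CE adds C, E; BE→ACD adds A, D → {A, B, C, D, E}.
{C}⁺: C→BD adds B, D; B→CE adds E; CD→ABE adds A → {A, B, C, D, E}.
{A, D, E}⁺: ADE→C adds C; CD→ABE adds B → {A, B, C, D, E}. Minimal: {D, E}⁺ = {D, E}; {A, E}⁺ = {A, E}; {A, D}⁺ = {A, D} — none reach the full schema.
Any other superkey contains one of these as a subset, so there are no further candidate keys.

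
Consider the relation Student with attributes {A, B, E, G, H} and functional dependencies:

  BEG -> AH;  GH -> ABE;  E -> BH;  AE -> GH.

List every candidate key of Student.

{A, E}⁺: E→BH adds B, H; AE→GH adds G → {A, B, E, G, H}. Minimal: {E}⁺ = {B, E, H}; {A}⁺ = {A} — none reach the full schema.
{E, G}⁺: E→BH adds B, H; BEG→AH adds A → {A, B, E, G, H}. Minimal: {G}⁺ = {G}; {E}⁺ = {B, E, H} — none reach the full schema.
{G, H}⁺: GH→ABE adds A, B, E → {A, B, E, G, H}. Minimal: {H}⁺ = {H}; {G}⁺ = {G} — none reach the full schema.

{A, E}, {E, G}, {G, H}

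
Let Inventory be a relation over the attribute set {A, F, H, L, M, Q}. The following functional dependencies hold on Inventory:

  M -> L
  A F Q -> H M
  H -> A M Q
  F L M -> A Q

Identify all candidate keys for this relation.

(F, H), (F, M), (A, F, Q)

Attribute F never appears on the right-hand side of any dependency, so F must belong to every candidate key.
{F}⁺ = {F}, which is not all of the schema, so we must add further attributes.
{F, H}⁺: H→AMQ adds A, M, Q; M→L adds L → {A, F, H, L, M, Q}. Minimal: {H}⁺ = {A, H, L, M, Q}; {F}⁺ = {F} — none reach the full schema.
{F, M}⁺: M→L adds L; FLM→AQ adds A, Q; AFQ→HM adds H → {A, F, H, L, M, Q}. Minimal: {M}⁺ = {L, M}; {F}⁺ = {F} — none reach the full schema.
{A, F, Q}⁺: AFQ→HM adds H, M; M→L adds L → {A, F, H, L, M, Q}. Minimal: {F, Q}⁺ = {F, Q}; {A, Q}⁺ = {A, Q}; {A, F}⁺ = {A, F} — none reach the full schema.
Any other superkey contains one of these as a subset, so there are no further candidate keys.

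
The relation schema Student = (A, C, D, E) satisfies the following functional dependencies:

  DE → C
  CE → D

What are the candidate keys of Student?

(A, C, E), (A, D, E)

Attributes A, E never appear on any right-hand side, so every candidate key must contain {A, E}.
{A, E}⁺ = {A, E}, which is not all of the schema, so we must add further attributes.
{A, C, E}⁺: CE→D adds D → {A, C, D, E}. Minimal: {C, E}⁺ = {C, D, E}; {A, E}⁺ = {A, E}; {A, C}⁺ = {A, C} — none reach the full schema.
{A, D, E}⁺: DE→C adds C → {A, C, D, E}. Minimal: {D, E}⁺ = {C, D, E}; {A, E}⁺ = {A, E}; {A, D}⁺ = {A, D} — none reach the full schema.
Any other superkey contains one of these as a subset, so there are no further candidate keys.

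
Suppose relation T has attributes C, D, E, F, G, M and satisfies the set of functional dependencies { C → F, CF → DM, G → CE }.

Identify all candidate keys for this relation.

Attribute G never appears on the right-hand side of any dependency, so G must belong to every candidate key.
{G}⁺ = {C, D, E, F, G, M}, which is all of the schema, so {G} is the only candidate key.

(G)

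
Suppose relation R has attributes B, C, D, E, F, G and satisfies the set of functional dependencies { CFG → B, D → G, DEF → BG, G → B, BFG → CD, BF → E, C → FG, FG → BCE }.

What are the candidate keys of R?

(C); (D, F); (F, G)

{C}⁺: C→FG adds F, G; FG→BCE adds B, E; BFG→CD adds D → {B, C, D, E, F, G}.
{D, F}⁺: D→G adds G; G→B adds B; BFG→CD adds C; BF→E adds E → {B, C, D, E, F, G}. Minimal: {F}⁺ = {F}; {D}⁺ = {B, D, G} — none reach the full schema.
{F, G}⁺: G→B adds B; BFG→CD adds C, D; BF→E adds E → {B, C, D, E, F, G}. Minimal: {G}⁺ = {B, G}; {F}⁺ = {F} — none reach the full schema.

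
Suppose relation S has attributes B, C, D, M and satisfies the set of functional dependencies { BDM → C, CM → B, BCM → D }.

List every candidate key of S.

Attribute M never appears on the right-hand side of any dependency, so M must belong to every candidate key.
{M}⁺ = {M}, which is not all of the schema, so we must add further attributes.
{C, M}⁺: CM→B adds B; BCM→D adds D → {B, C, D, M}.
{B, D, M}⁺: BDM→C adds C → {B, C, D, M}.
Any other superkey contains one of these as a subset, so there are no further candidate keys.

CM, BDM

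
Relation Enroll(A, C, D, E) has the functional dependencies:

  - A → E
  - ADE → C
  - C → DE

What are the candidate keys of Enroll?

AC, AD

Attribute A never appears on the right-hand side of any dependency, so A must belong to every candidate key.
{A}⁺ = {A, E}, which is not all of the schema, so we must add further attributes.
{A, C}⁺: A→E adds E; C→DE adds D → {A, C, D, E}.
{A, D}⁺: A→E adds E; ADE→C adds C → {A, C, D, E}.
Any other superkey contains one of these as a subset, so there are no further candidate keys.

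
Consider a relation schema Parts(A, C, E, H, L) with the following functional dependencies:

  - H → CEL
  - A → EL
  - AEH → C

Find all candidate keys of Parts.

{A, H}

{A, H}⁺: H→CEL adds C, E, L → {A, C, E, H, L}. Minimal: {H}⁺ = {C, E, H, L}; {A}⁺ = {A, E, L} — none reach the full schema.
No other minimal superkey exists.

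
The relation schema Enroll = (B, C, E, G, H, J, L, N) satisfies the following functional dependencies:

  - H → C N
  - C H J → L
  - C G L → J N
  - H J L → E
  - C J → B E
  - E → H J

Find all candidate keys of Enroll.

{E, G}, {C, G, J}, {C, G, L}, {G, H, J}, {G, H, L}

Attribute G never appears on the right-hand side of any dependency, so G must belong to every candidate key.
{G}⁺ = {G}, which is not all of the schema, so we must add further attributes.
{E, G}⁺: E→HJ adds H, J; H→CN adds C, N; CHJ→L adds L; CJ→BE adds B → {B, C, E, G, H, J, L, N}. Minimal: {G}⁺ = {G}; {E}⁺ = {B, C, E, H, J, L, N} — none reach the full schema.
{C, G, J}⁺: CJ→BE adds B, E; E→HJ adds H; H→CN adds N; CHJ→L adds L → {B, C, E, G, H, J, L, N}. Minimal: {G, J}⁺ = {G, J}; {C, J}⁺ = {B, C, E, H, J, L, N}; {C, G}⁺ = {C, G} — none reach the full schema.
{C, G, L}⁺: CGL→JN adds J, N; CJ→BE adds B, E; E→HJ adds H → {B, C, E, G, H, J, L, N}. Minimal: {G, L}⁺ = {G, L}; {C, L}⁺ = {C, L}; {C, G}⁺ = {C, G} — none reach the full schema.
{G, H, J}⁺: H→CN adds C, N; CHJ→L adds L; HJL→E adds E; CJ→BE adds B → {B, C, E, G, H, J, L, N}. Minimal: {H, J}⁺ = {B, C, E, H, J, L, N}; {G, J}⁺ = {G, J}; {G, H}⁺ = {C, G, H, N} — none reach the full schema.
{G, H, L}⁺: H→CN adds C, N; CGL→JN adds J; HJL→E adds E; CJ→BE adds B → {B, C, E, G, H, J, L, N}. Minimal: {H, L}⁺ = {C, H, L, N}; {G, L}⁺ = {G, L}; {G, H}⁺ = {C, G, H, N} — none reach the full schema.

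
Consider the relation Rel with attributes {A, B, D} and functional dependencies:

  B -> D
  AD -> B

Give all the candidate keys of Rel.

Attribute A never appears on the right-hand side of any dependency, so A must belong to every candidate key.
{A}⁺ = {A}, which is not all of the schema, so we must add further attributes.
{A, B}⁺: B→D adds D → {A, B, D}. Minimal: {B}⁺ = {B, D}; {A}⁺ = {A} — none reach the full schema.
{A, D}⁺: AD→B adds B → {A, B, D}. Minimal: {D}⁺ = {D}; {A}⁺ = {A} — none reach the full schema.

{A, B}; {A, D}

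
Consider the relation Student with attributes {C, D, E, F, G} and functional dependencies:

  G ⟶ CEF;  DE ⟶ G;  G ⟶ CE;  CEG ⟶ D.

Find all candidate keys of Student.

{G}⁺: G→CEF adds C, E, F; CEG→D adds D → {C, D, E, F, G}.
{D, E}⁺: DE→G adds G; G→CE adds C; G→CEF adds F → {C, D, E, F, G}. Minimal: {E}⁺ = {E}; {D}⁺ = {D} — none reach the full schema.
Any other superkey contains one of these as a subset, so there are no further candidate keys.

G; DE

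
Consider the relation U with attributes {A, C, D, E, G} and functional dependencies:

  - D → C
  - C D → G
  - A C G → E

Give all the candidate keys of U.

{A, D}

Attributes A, D never appear on any right-hand side, so every candidate key must contain {A, D}.
{A, D}⁺ = {A, C, D, E, G}, which is all of the schema, so {A, D} is the only candidate key.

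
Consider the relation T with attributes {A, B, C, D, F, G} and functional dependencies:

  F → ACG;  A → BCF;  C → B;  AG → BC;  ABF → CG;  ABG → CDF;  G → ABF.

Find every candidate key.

{A}⁺: A→BCF adds B, C, F; ABF→CG adds G; ABG→CDF adds D → {A, B, C, D, F, G}.
{F}⁺: F→ACG adds A, C, G; A→BCF adds B; ABG→CDF adds D → {A, B, C, D, F, G}.
{G}⁺: G→ABF adds A, B, F; F→ACG adds C; ABG→CDF adds D → {A, B, C, D, F, G}.

{A}; {F}; {G}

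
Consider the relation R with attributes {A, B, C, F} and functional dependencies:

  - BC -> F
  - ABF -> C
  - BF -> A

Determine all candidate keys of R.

{B, C}, {B, F}

Attribute B never appears on the right-hand side of any dependency, so B must belong to every candidate key.
{B}⁺ = {B}, which is not all of the schema, so we must add further attributes.
{B, C}⁺: BC→F adds F; BF→A adds A → {A, B, C, F}.
{B, F}⁺: BF→A adds A; ABF→C adds C → {A, B, C, F}.
Any other superkey contains one of these as a subset, so there are no further candidate keys.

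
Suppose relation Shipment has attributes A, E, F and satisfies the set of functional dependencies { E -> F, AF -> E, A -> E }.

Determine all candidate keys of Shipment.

Attribute A never appears on the right-hand side of any dependency, so A must belong to every candidate key.
{A}⁺ = {A, E, F}, which is all of the schema, so {A} is the only candidate key.

{A}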